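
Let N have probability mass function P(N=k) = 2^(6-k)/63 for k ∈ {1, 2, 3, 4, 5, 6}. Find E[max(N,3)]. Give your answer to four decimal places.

E[max(N,3)] = Σ max(n,3)·P(N=n)
 = 3·32/63 + 3·16/63 + 3·8/63 + 4·4/63 + 5·2/63 + 6·1/63
 = 32/21 + 16/21 + 8/21 + 16/63 + 10/63 + 2/21
 = 200/63

3.1746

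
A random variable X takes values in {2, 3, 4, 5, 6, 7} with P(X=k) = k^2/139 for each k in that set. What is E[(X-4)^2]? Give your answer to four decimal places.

E[(X-4)^2] = Σ (x-4)^2·P(X=x)
 = 4·4/139 + 1·9/139 + 0·16/139 + 1·25/139 + 4·36/139 + 9·49/139
 = 16/139 + 9/139 + 0 + 25/139 + 144/139 + 441/139
 = 635/139

4.5683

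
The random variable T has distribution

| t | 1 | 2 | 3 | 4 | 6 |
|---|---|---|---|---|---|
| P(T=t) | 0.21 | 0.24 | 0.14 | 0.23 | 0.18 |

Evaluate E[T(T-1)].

9.48

E[T(T-1)] = Σ t(t-1)·P(T=t)
 = 0·0.21 + 2·0.24 + 6·0.14 + 12·0.23 + 30·0.18
 = 0 + 0.48 + 0.84 + 2.76 + 5.4
 = 9.48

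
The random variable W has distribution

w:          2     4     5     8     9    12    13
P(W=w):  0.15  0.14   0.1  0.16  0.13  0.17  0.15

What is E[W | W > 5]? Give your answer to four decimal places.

10.5574

P(W > 5) = 0.16 + 0.13 + 0.17 + 0.15 = 0.61.
E[W | W > 5] = [8·0.16 + 9·0.13 + 12·0.17 + 13·0.15] / 0.61
 = 6.44 / 0.61
 = 644/61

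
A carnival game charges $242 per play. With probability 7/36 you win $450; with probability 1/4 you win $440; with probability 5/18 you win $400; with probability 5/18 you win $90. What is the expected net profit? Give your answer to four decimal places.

E[payout] = 450·7/36 + 440·1/4 + 400·5/18 + 90·5/18
 = 175/2 + 110 + 1000/9 + 25
 = 6005/18
Net = 6005/18 - 242 = 1649/18

91.6111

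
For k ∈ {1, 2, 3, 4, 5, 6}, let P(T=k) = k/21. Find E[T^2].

21

E[T^2] = Σ t^2·P(T=t)
 = 1·1/21 + 4·2/21 + 9·1/7 + 16·4/21 + 25·5/21 + 36·2/7
 = 1/21 + 8/21 + 9/7 + 64/21 + 125/21 + 72/7
 = 21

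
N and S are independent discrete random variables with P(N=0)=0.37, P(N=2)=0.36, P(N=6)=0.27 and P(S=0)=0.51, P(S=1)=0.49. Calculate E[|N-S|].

2.2126

E[|N-S|] = Σ_n Σ_s |n-s| · P(N=n)P(S=s)
 = 0·0.1887 + 1·0.1813 + 2·0.1836 + 1·0.1764 + 6·0.1377 + 5·0.1323
 = 0 + 0.1813 + 0.3672 + 0.1764 + 0.8262 + 0.6615
 = 2.2126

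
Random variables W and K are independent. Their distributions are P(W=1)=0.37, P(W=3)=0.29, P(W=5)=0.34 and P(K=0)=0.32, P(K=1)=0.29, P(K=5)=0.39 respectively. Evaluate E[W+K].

E[W+K] = Σ_w Σ_k (w+k) · P(W=w)P(K=k)
 = 1·0.1184 + 2·0.1073 + 6·0.1443 + 3·0.0928 + 4·0.0841 + 8·0.1131 + 5·0.1088 + 6·0.0986 + 10·0.1326
 = 0.1184 + 0.2146 + 0.8658 + 0.2784 + 0.3364 + 0.9048 + 0.544 + 0.5916 + 1.326
 = 5.18

5.18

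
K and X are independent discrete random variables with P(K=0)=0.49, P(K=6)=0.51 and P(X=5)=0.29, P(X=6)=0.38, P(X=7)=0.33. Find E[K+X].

E[K+X] = Σ_k Σ_x (k+x) · P(K=k)P(X=x)
 = 5·0.1421 + 6·0.1862 + 7·0.1617 + 11·0.1479 + 12·0.1938 + 13·0.1683
 = 0.7105 + 1.1172 + 1.1319 + 1.6269 + 2.3256 + 2.1879
 = 9.1

9.1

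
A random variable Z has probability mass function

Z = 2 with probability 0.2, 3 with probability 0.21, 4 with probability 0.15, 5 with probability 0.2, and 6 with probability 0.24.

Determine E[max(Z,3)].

4.27

E[max(Z,3)] = Σ max(z,3)·P(Z=z)
 = 3·0.2 + 3·0.21 + 4·0.15 + 5·0.2 + 6·0.24
 = 0.6 + 0.63 + 0.6 + 1 + 1.44
 = 4.27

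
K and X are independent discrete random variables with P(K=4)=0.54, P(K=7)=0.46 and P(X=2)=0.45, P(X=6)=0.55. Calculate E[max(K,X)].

E[max(K,X)] = Σ_k Σ_x max(k,x) · P(K=k)P(X=x)
 = 4·0.243 + 6·0.297 + 7·0.207 + 7·0.253
 = 0.972 + 1.782 + 1.449 + 1.771
 = 5.974

5.974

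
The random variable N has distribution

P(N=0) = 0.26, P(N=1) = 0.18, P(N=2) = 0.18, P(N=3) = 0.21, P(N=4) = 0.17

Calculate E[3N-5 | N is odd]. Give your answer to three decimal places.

P(N is odd) = 0.18 + 0.21 = 0.39.
E[3N-5 | N is odd] = [(-2)·0.18 + 4·0.21] / 0.39
 = 0.48 / 0.39
 = 16/13

1.231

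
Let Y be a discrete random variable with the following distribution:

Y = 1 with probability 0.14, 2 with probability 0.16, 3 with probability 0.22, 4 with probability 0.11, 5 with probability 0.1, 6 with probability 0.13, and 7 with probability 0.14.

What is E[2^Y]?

33.88

E[2^Y] = Σ 2^y·P(Y=y)
 = 2·0.14 + 4·0.16 + 8·0.22 + 16·0.11 + 32·0.1 + 64·0.13 + 128·0.14
 = 0.28 + 0.64 + 1.76 + 1.76 + 3.2 + 8.32 + 17.92
 = 33.88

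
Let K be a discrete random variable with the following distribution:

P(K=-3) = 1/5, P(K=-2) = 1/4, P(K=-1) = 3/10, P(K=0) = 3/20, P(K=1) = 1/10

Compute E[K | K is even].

P(K is even) = 1/4 + 3/20 = 2/5.
E[K | K is even] = [(-2)·1/4 + 0·3/20] / (2/5)
 = -1/2 / (2/5)
 = -5/4

-1.25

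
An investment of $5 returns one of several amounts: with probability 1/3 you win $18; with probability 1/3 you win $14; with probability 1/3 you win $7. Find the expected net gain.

E[payout] = 18·1/3 + 14·1/3 + 7·1/3
 = 6 + 14/3 + 7/3
 = 13
Net = 13 - 5 = 8

8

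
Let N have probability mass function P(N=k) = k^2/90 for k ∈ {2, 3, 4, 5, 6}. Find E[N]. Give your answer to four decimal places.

E[N] = Σ n·P(N=n)
 = 2·2/45 + 3·1/10 + 4·8/45 + 5·5/18 + 6·2/5
 = 4/45 + 3/10 + 32/45 + 25/18 + 12/5
 = 44/9

4.8889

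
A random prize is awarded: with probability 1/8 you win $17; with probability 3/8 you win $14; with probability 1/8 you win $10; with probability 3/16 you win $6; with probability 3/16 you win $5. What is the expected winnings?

E[payout] = 17·1/8 + 14·3/8 + 10·1/8 + 6·3/16 + 5·3/16
 = 17/8 + 21/4 + 5/4 + 9/8 + 15/16
 = 171/16

10.6875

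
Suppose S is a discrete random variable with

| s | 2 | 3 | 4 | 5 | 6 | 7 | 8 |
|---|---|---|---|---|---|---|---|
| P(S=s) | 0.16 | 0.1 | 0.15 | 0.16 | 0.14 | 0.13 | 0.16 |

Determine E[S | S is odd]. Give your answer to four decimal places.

5.1538

P(S is odd) = 0.1 + 0.16 + 0.13 = 0.39.
E[S | S is odd] = [3·0.1 + 5·0.16 + 7·0.13] / 0.39
 = 2.01 / 0.39
 = 67/13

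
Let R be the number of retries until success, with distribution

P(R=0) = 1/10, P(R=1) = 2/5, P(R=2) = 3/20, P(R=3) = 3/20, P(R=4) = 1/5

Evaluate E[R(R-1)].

E[R(R-1)] = Σ r(r-1)·P(R=r)
 = 0·1/10 + 0·2/5 + 2·3/20 + 6·3/20 + 12·1/5
 = 0 + 0 + 3/10 + 9/10 + 12/5
 = 18/5

3.6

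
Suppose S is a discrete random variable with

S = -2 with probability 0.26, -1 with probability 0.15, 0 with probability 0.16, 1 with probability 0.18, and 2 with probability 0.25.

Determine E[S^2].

E[S^2] = Σ s^2·P(S=s)
 = 4·0.26 + 1·0.15 + 0·0.16 + 1·0.18 + 4·0.25
 = 1.04 + 0.15 + 0 + 0.18 + 1
 = 2.37

2.37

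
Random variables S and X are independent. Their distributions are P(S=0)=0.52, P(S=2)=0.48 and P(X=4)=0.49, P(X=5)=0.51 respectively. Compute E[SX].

E[SX] = Σ_s Σ_x sx · P(S=s)P(X=x)
 = 0·0.2548 + 0·0.2652 + 8·0.2352 + 10·0.2448
 = 0 + 0 + 1.8816 + 2.448
 = 4.3296

4.3296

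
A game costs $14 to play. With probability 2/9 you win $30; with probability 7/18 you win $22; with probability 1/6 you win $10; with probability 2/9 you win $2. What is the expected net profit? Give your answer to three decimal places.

E[payout] = 30·2/9 + 22·7/18 + 10·1/6 + 2·2/9
 = 20/3 + 77/9 + 5/3 + 4/9
 = 52/3
Net = 52/3 - 14 = 10/3

3.333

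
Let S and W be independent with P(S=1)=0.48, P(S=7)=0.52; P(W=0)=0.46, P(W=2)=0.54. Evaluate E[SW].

4.4496

E[SW] = Σ_s Σ_w sw · P(S=s)P(W=w)
 = 0·0.2208 + 2·0.2592 + 0·0.2392 + 14·0.2808
 = 0 + 0.5184 + 0 + 3.9312
 = 4.4496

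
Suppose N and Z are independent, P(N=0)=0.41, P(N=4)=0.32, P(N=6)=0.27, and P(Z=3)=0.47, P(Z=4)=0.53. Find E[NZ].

10.237

E[NZ] = Σ_n Σ_z nz · P(N=n)P(Z=z)
 = 0·0.1927 + 0·0.2173 + 12·0.1504 + 16·0.1696 + 18·0.1269 + 24·0.1431
 = 0 + 0 + 1.8048 + 2.7136 + 2.2842 + 3.4344
 = 10.237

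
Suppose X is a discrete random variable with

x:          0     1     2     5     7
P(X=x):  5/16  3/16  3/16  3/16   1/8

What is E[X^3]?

E[X^3] = Σ x^3·P(X=x)
 = 0·5/16 + 1·3/16 + 8·3/16 + 125·3/16 + 343·1/8
 = 0 + 3/16 + 3/2 + 375/16 + 343/8
 = 68

68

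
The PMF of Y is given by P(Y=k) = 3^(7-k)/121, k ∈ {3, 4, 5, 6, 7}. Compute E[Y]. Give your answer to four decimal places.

3.4793

E[Y] = Σ y·P(Y=y)
 = 3·81/121 + 4·27/121 + 5·9/121 + 6·3/121 + 7·1/121
 = 243/121 + 108/121 + 45/121 + 18/121 + 7/121
 = 421/121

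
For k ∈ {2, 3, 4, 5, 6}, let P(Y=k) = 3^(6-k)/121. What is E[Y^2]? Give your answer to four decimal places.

6.7934

E[Y^2] = Σ y^2·P(Y=y)
 = 4·81/121 + 9·27/121 + 16·9/121 + 25·3/121 + 36·1/121
 = 324/121 + 243/121 + 144/121 + 75/121 + 36/121
 = 822/121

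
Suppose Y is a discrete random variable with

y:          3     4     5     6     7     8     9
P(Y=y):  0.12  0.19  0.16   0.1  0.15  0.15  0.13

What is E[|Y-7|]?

1.88

E[|Y-7|] = Σ |y-7|·P(Y=y)
 = 4·0.12 + 3·0.19 + 2·0.16 + 1·0.1 + 0·0.15 + 1·0.15 + 2·0.13
 = 0.48 + 0.57 + 0.32 + 0.1 + 0 + 0.15 + 0.26
 = 1.88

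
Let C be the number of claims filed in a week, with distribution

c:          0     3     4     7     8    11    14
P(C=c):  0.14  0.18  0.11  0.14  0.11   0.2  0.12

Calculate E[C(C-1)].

58.28

E[C(C-1)] = Σ c(c-1)·P(C=c)
 = 0·0.14 + 6·0.18 + 12·0.11 + 42·0.14 + 56·0.11 + 110·0.2 + 182·0.12
 = 0 + 1.08 + 1.32 + 5.88 + 6.16 + 22 + 21.84
 = 58.28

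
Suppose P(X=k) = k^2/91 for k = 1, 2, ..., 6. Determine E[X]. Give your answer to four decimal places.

4.8462

E[X] = Σ x·P(X=x)
 = 1·1/91 + 2·4/91 + 3·9/91 + 4·16/91 + 5·25/91 + 6·36/91
 = 1/91 + 8/91 + 27/91 + 64/91 + 125/91 + 216/91
 = 63/13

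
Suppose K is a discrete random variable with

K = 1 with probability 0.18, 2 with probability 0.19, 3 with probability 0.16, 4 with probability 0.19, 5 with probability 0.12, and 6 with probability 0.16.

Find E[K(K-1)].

E[K(K-1)] = Σ k(k-1)·P(K=k)
 = 0·0.18 + 2·0.19 + 6·0.16 + 12·0.19 + 20·0.12 + 30·0.16
 = 0 + 0.38 + 0.96 + 2.28 + 2.4 + 4.8
 = 10.82

10.82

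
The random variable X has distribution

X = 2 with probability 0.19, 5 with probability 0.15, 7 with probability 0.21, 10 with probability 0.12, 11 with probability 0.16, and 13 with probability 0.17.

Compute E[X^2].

E[X^2] = Σ x^2·P(X=x)
 = 4·0.19 + 25·0.15 + 49·0.21 + 100·0.12 + 121·0.16 + 169·0.17
 = 0.76 + 3.75 + 10.29 + 12 + 19.36 + 28.73
 = 74.89

74.89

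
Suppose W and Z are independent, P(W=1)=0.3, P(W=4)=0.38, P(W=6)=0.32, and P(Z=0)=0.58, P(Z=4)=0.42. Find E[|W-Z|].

E[|W-Z|] = Σ_w Σ_z |w-z| · P(W=w)P(Z=z)
 = 1·0.174 + 3·0.126 + 4·0.2204 + 0·0.1596 + 6·0.1856 + 2·0.1344
 = 0.174 + 0.378 + 0.8816 + 0 + 1.1136 + 0.2688
 = 2.816

2.816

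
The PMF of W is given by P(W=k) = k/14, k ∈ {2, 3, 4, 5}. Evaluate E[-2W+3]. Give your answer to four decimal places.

-4.7143

E[-2W+3] = Σ (-2w+3)·P(W=w)
 = (-1)·1/7 + (-3)·3/14 + (-5)·2/7 + (-7)·5/14
 = (-1/7) + (-9/14) + (-10/7) + (-5/2)
 = -33/7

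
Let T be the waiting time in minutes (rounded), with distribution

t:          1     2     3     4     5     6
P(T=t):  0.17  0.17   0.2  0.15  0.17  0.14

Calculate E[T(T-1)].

10.94

E[T(T-1)] = Σ t(t-1)·P(T=t)
 = 0·0.17 + 2·0.17 + 6·0.2 + 12·0.15 + 20·0.17 + 30·0.14
 = 0 + 0.34 + 1.2 + 1.8 + 3.4 + 4.2
 = 10.94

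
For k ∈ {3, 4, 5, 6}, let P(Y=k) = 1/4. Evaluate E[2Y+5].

E[2Y+5] = Σ (2y+5)·P(Y=y)
 = 11·1/4 + 13·1/4 + 15·1/4 + 17·1/4
 = 11/4 + 13/4 + 15/4 + 17/4
 = 14

14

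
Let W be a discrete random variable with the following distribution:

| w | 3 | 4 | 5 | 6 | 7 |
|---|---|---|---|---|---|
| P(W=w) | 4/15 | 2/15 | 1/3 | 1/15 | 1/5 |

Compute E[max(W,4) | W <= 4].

4

P(W <= 4) = 4/15 + 2/15 = 2/5.
E[max(W,4) | W <= 4] = [4·4/15 + 4·2/15] / (2/5)
 = 8/5 / (2/5)
 = 4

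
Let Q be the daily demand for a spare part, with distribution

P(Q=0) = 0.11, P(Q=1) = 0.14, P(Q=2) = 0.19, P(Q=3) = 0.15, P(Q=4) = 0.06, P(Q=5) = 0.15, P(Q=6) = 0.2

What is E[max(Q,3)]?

3.96

E[max(Q,3)] = Σ max(q,3)·P(Q=q)
 = 3·0.11 + 3·0.14 + 3·0.19 + 3·0.15 + 4·0.06 + 5·0.15 + 6·0.2
 = 0.33 + 0.42 + 0.57 + 0.45 + 0.24 + 0.75 + 1.2
 = 3.96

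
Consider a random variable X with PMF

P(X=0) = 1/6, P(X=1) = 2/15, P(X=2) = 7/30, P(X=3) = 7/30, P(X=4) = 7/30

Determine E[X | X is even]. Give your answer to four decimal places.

P(X is even) = 1/6 + 7/30 + 7/30 = 19/30.
E[X | X is even] = [0·1/6 + 2·7/30 + 4·7/30] / (19/30)
 = 7/5 / (19/30)
 = 42/19

2.2105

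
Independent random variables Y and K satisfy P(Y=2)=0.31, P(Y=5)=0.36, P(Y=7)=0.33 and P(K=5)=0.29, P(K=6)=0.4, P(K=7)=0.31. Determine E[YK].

E[YK] = Σ_y Σ_k yk · P(Y=y)P(K=k)
 = 10·0.0899 + 12·0.124 + 14·0.0961 + 25·0.1044 + 30·0.144 + 35·0.1116 + 35·0.0957 + 42·0.132 + 49·0.1023
 = 0.899 + 1.488 + 1.3454 + 2.61 + 4.32 + 3.906 + 3.3495 + 5.544 + 5.0127
 = 28.4746

28.4746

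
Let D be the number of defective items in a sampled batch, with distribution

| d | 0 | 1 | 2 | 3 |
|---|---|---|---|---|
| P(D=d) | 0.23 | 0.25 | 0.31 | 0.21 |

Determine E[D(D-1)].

E[D(D-1)] = Σ d(d-1)·P(D=d)
 = 0·0.23 + 0·0.25 + 2·0.31 + 6·0.21
 = 0 + 0 + 0.62 + 1.26
 = 1.88

1.88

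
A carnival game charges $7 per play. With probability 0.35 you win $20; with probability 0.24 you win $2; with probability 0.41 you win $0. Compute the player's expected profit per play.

E[payout] = 20·0.35 + 2·0.24 + 0·0.41
 = 7 + 0.48 + 0
 = 7.48
Net = 7.48 - 7 = 0.48

0.48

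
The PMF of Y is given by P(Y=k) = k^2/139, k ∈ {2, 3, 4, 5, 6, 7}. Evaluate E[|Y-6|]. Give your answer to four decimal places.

1.0719

E[|Y-6|] = Σ |y-6|·P(Y=y)
 = 4·4/139 + 3·9/139 + 2·16/139 + 1·25/139 + 0·36/139 + 1·49/139
 = 16/139 + 27/139 + 32/139 + 25/139 + 0 + 49/139
 = 149/139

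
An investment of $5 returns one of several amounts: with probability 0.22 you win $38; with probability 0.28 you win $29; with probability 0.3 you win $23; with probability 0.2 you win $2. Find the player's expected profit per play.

E[payout] = 38·0.22 + 29·0.28 + 23·0.3 + 2·0.2
 = 8.36 + 8.12 + 6.9 + 0.4
 = 23.78
Net = 23.78 - 5 = 18.78

18.78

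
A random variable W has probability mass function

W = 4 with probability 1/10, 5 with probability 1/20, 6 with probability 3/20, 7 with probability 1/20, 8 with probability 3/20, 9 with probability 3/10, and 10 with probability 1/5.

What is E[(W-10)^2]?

8.6

E[(W-10)^2] = Σ (w-10)^2·P(W=w)
 = 36·1/10 + 25·1/20 + 16·3/20 + 9·1/20 + 4·3/20 + 1·3/10 + 0·1/5
 = 18/5 + 5/4 + 12/5 + 9/20 + 3/5 + 3/10 + 0
 = 43/5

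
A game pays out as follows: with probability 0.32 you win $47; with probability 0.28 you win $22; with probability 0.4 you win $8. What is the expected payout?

24.4

E[payout] = 47·0.32 + 22·0.28 + 8·0.4
 = 15.04 + 6.16 + 3.2
 = 24.4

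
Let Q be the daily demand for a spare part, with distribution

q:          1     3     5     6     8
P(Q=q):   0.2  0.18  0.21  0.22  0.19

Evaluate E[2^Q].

71.28

E[2^Q] = Σ 2^q·P(Q=q)
 = 2·0.2 + 8·0.18 + 32·0.21 + 64·0.22 + 256·0.19
 = 0.4 + 1.44 + 6.72 + 14.08 + 48.64
 = 71.28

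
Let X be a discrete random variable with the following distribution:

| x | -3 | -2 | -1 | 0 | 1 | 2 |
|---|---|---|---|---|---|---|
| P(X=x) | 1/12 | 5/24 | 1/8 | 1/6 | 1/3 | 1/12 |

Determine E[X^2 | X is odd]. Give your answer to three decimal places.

P(X is odd) = 1/12 + 1/8 + 1/3 = 13/24.
E[X^2 | X is odd] = [9·1/12 + 1·1/8 + 1·1/3] / (13/24)
 = 29/24 / (13/24)
 = 29/13

2.231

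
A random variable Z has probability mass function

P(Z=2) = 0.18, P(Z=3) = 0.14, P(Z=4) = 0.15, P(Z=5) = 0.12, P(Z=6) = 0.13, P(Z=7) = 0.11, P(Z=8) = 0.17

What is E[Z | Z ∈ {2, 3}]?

P(Z ∈ {2, 3}) = 0.18 + 0.14 = 0.32.
E[Z | Z ∈ {2, 3}] = [2·0.18 + 3·0.14] / 0.32
 = 0.78 / 0.32
 = 39/16

2.4375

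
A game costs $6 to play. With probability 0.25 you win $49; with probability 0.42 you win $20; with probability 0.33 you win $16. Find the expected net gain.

19.93

E[payout] = 49·0.25 + 20·0.42 + 16·0.33
 = 12.25 + 8.4 + 5.28
 = 25.93
Net = 25.93 - 6 = 19.93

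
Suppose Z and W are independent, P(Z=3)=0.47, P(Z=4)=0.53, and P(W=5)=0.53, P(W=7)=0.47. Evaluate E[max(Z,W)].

5.94

E[max(Z,W)] = Σ_z Σ_w max(z,w) · P(Z=z)P(W=w)
 = 5·0.2491 + 7·0.2209 + 5·0.2809 + 7·0.2491
 = 1.2455 + 1.5463 + 1.4045 + 1.7437
 = 5.94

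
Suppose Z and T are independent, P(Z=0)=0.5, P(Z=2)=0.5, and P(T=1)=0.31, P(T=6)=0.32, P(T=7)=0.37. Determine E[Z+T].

E[Z+T] = Σ_z Σ_t (z+t) · P(Z=z)P(T=t)
 = 1·0.155 + 6·0.16 + 7·0.185 + 3·0.155 + 8·0.16 + 9·0.185
 = 0.155 + 0.96 + 1.295 + 0.465 + 1.28 + 1.665
 = 5.82

5.82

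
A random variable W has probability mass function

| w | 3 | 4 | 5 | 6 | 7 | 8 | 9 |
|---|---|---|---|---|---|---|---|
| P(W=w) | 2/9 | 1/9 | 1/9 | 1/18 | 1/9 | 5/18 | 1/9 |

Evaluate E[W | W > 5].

7.8

P(W > 5) = 1/18 + 1/9 + 5/18 + 1/9 = 5/9.
E[W | W > 5] = [6·1/18 + 7·1/9 + 8·5/18 + 9·1/9] / (5/9)
 = 13/3 / (5/9)
 = 39/5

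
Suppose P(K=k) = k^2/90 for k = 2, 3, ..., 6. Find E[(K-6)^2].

2.6

E[(K-6)^2] = Σ (k-6)^2·P(K=k)
 = 16·2/45 + 9·1/10 + 4·8/45 + 1·5/18 + 0·2/5
 = 32/45 + 9/10 + 32/45 + 5/18 + 0
 = 13/5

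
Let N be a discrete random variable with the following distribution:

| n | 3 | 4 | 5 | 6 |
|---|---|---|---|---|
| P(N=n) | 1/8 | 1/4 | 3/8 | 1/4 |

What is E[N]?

4.75

E[N] = Σ n·P(N=n)
 = 3·1/8 + 4·1/4 + 5·3/8 + 6·1/4
 = 3/8 + 1 + 15/8 + 3/2
 = 19/4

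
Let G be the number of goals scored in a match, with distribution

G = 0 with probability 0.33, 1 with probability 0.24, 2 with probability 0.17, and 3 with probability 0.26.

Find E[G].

1.36

E[G] = Σ g·P(G=g)
 = 0·0.33 + 1·0.24 + 2·0.17 + 3·0.26
 = 0 + 0.24 + 0.34 + 0.78
 = 1.36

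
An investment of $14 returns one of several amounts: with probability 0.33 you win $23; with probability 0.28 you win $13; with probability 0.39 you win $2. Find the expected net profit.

E[payout] = 23·0.33 + 13·0.28 + 2·0.39
 = 7.59 + 3.64 + 0.78
 = 12.01
Net = 12.01 - 14 = -1.99

-1.99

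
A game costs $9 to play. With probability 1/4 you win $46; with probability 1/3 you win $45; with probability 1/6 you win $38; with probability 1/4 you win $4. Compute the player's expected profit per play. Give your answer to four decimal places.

24.8333

E[payout] = 46·1/4 + 45·1/3 + 38·1/6 + 4·1/4
 = 23/2 + 15 + 19/3 + 1
 = 203/6
Net = 203/6 - 9 = 149/6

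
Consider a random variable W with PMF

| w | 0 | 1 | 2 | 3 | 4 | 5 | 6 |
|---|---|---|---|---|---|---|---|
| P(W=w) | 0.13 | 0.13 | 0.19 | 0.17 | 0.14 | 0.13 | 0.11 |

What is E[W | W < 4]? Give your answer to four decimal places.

1.6452

P(W < 4) = 0.13 + 0.13 + 0.19 + 0.17 = 0.62.
E[W | W < 4] = [0·0.13 + 1·0.13 + 2·0.19 + 3·0.17] / 0.62
 = 1.02 / 0.62
 = 51/31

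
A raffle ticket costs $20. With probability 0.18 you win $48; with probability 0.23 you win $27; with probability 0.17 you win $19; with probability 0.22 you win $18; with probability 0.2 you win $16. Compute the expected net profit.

E[payout] = 48·0.18 + 27·0.23 + 19·0.17 + 18·0.22 + 16·0.2
 = 8.64 + 6.21 + 3.23 + 3.96 + 3.2
 = 25.24
Net = 25.24 - 20 = 5.24

5.24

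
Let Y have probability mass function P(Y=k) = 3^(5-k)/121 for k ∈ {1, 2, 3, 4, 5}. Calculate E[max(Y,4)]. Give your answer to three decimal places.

4.008

E[max(Y,4)] = Σ max(y,4)·P(Y=y)
 = 4·81/121 + 4·27/121 + 4·9/121 + 4·3/121 + 5·1/121
 = 324/121 + 108/121 + 36/121 + 12/121 + 5/121
 = 485/121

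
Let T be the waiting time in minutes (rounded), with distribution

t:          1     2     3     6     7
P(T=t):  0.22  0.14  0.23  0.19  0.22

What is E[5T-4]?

E[5T-4] = Σ (5t-4)·P(T=t)
 = 1·0.22 + 6·0.14 + 11·0.23 + 26·0.19 + 31·0.22
 = 0.22 + 0.84 + 2.53 + 4.94 + 6.82
 = 15.35

15.35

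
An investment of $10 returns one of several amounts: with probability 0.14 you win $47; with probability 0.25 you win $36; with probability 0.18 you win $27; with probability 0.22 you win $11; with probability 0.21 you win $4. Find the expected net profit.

13.7

E[payout] = 47·0.14 + 36·0.25 + 27·0.18 + 11·0.22 + 4·0.21
 = 6.58 + 9 + 4.86 + 2.42 + 0.84
 = 23.7
Net = 23.7 - 10 = 13.7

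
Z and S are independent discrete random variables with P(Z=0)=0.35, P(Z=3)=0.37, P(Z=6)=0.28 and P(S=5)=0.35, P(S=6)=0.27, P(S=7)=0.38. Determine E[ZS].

16.8237

E[ZS] = Σ_z Σ_s zs · P(Z=z)P(S=s)
 = 0·0.1225 + 0·0.0945 + 0·0.133 + 15·0.1295 + 18·0.0999 + 21·0.1406 + 30·0.098 + 36·0.0756 + 42·0.1064
 = 0 + 0 + 0 + 1.9425 + 1.7982 + 2.9526 + 2.94 + 2.7216 + 4.4688
 = 16.8237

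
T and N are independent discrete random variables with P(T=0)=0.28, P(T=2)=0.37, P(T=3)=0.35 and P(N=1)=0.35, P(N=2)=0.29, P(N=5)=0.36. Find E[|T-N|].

E[|T-N|] = Σ_t Σ_n |t-n| · P(T=t)P(N=n)
 = 1·0.098 + 2·0.0812 + 5·0.1008 + 1·0.1295 + 0·0.1073 + 3·0.1332 + 2·0.1225 + 1·0.1015 + 2·0.126
 = 0.098 + 0.1624 + 0.504 + 0.1295 + 0 + 0.3996 + 0.245 + 0.1015 + 0.252
 = 1.892

1.892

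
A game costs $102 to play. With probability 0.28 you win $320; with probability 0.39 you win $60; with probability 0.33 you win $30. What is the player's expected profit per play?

20.9

E[payout] = 320·0.28 + 60·0.39 + 30·0.33
 = 89.6 + 23.4 + 9.9
 = 122.9
Net = 122.9 - 102 = 20.9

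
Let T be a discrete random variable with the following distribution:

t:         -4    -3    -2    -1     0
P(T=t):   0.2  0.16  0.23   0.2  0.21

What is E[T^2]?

E[T^2] = Σ t^2·P(T=t)
 = 16·0.2 + 9·0.16 + 4·0.23 + 1·0.2 + 0·0.21
 = 3.2 + 1.44 + 0.92 + 0.2 + 0
 = 5.76

5.76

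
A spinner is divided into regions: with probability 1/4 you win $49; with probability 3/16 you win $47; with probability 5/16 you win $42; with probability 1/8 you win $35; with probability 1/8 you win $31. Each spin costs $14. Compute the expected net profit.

E[payout] = 49·1/4 + 47·3/16 + 42·5/16 + 35·1/8 + 31·1/8
 = 49/4 + 141/16 + 105/8 + 35/8 + 31/8
 = 679/16
Net = 679/16 - 14 = 455/16

28.4375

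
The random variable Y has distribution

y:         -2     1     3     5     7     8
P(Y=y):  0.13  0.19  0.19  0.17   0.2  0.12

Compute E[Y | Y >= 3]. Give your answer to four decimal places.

P(Y >= 3) = 0.19 + 0.17 + 0.2 + 0.12 = 0.68.
E[Y | Y >= 3] = [3·0.19 + 5·0.17 + 7·0.2 + 8·0.12] / 0.68
 = 3.78 / 0.68
 = 189/34

5.5588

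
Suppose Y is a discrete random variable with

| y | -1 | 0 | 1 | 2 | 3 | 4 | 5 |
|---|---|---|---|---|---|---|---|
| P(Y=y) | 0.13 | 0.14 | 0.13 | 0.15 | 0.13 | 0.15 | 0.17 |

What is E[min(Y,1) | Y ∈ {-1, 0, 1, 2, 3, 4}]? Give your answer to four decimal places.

P(Y ∈ {-1, 0, 1, 2, 3, 4}) = 0.13 + 0.14 + 0.13 + 0.15 + 0.13 + 0.15 = 0.83.
E[min(Y,1) | Y ∈ {-1, 0, 1, 2, 3, 4}] = [(-1)·0.13 + 0·0.14 + 1·0.13 + 1·0.15 + 1·0.13 + 1·0.15] / 0.83
 = 0.43 / 0.83
 = 43/83

0.5181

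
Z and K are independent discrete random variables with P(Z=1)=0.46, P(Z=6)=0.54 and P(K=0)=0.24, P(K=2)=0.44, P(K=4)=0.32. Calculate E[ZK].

7.992

E[ZK] = Σ_z Σ_k zk · P(Z=z)P(K=k)
 = 0·0.1104 + 2·0.2024 + 4·0.1472 + 0·0.1296 + 12·0.2376 + 24·0.1728
 = 0 + 0.4048 + 0.5888 + 0 + 2.8512 + 4.1472
 = 7.992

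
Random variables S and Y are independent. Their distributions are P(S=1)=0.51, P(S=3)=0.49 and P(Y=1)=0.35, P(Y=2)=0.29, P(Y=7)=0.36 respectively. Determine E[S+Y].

5.43

E[S+Y] = Σ_s Σ_y (s+y) · P(S=s)P(Y=y)
 = 2·0.1785 + 3·0.1479 + 8·0.1836 + 4·0.1715 + 5·0.1421 + 10·0.1764
 = 0.357 + 0.4437 + 1.4688 + 0.686 + 0.7105 + 1.764
 = 5.43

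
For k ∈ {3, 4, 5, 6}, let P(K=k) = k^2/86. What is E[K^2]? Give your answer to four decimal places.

E[K^2] = Σ k^2·P(K=k)
 = 9·9/86 + 16·8/43 + 25·25/86 + 36·18/43
 = 81/86 + 128/43 + 625/86 + 648/43
 = 1129/43

26.2558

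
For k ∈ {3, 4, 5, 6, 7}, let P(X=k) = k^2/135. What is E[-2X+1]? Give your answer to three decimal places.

-10.481

E[-2X+1] = Σ (-2x+1)·P(X=x)
 = (-5)·1/15 + (-7)·16/135 + (-9)·5/27 + (-11)·4/15 + (-13)·49/135
 = (-1/3) + (-112/135) + (-5/3) + (-44/15) + (-637/135)
 = -283/27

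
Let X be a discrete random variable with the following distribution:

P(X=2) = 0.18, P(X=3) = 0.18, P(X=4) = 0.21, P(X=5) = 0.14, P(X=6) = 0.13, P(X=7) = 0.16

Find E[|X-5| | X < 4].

P(X < 4) = 0.18 + 0.18 = 0.36.
E[|X-5| | X < 4] = [3·0.18 + 2·0.18] / 0.36
 = 0.9 / 0.36
 = 5/2

2.5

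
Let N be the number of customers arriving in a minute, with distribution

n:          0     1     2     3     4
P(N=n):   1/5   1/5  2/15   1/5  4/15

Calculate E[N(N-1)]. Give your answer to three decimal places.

4.667

E[N(N-1)] = Σ n(n-1)·P(N=n)
 = 0·1/5 + 0·1/5 + 2·2/15 + 6·1/5 + 12·4/15
 = 0 + 0 + 4/15 + 6/5 + 16/5
 = 14/3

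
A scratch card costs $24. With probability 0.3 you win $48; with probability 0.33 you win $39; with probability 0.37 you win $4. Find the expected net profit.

4.75

E[payout] = 48·0.3 + 39·0.33 + 4·0.37
 = 14.4 + 12.87 + 1.48
 = 28.75
Net = 28.75 - 24 = 4.75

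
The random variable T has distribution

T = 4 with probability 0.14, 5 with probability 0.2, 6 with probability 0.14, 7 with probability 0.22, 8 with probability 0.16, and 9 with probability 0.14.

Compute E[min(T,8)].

E[min(T,8)] = Σ min(t,8)·P(T=t)
 = 4·0.14 + 5·0.2 + 6·0.14 + 7·0.22 + 8·0.16 + 8·0.14
 = 0.56 + 1 + 0.84 + 1.54 + 1.28 + 1.12
 = 6.34

6.34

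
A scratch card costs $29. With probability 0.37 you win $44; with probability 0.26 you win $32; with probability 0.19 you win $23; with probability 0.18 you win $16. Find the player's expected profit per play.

2.85

E[payout] = 44·0.37 + 32·0.26 + 23·0.19 + 16·0.18
 = 16.28 + 8.32 + 4.37 + 2.88
 = 31.85
Net = 31.85 - 29 = 2.85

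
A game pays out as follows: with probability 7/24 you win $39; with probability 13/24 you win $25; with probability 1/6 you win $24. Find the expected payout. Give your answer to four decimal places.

28.9167

E[payout] = 39·7/24 + 25·13/24 + 24·1/6
 = 91/8 + 325/24 + 4
 = 347/12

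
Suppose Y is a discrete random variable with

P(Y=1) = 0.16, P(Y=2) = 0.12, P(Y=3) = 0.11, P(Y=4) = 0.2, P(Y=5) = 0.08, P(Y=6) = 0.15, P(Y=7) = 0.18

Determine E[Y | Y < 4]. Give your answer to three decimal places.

1.872

P(Y < 4) = 0.16 + 0.12 + 0.11 = 0.39.
E[Y | Y < 4] = [1·0.16 + 2·0.12 + 3·0.11] / 0.39
 = 0.73 / 0.39
 = 73/39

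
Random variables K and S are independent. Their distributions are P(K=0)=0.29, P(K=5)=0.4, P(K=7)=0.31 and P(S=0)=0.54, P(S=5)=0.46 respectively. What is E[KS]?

9.591

E[KS] = Σ_k Σ_s ks · P(K=k)P(S=s)
 = 0·0.1566 + 0·0.1334 + 0·0.216 + 25·0.184 + 0·0.1674 + 35·0.1426
 = 0 + 0 + 0 + 4.6 + 0 + 4.991
 = 9.591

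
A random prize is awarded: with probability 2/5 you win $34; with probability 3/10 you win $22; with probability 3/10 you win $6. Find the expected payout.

22

E[payout] = 34·2/5 + 22·3/10 + 6·3/10
 = 68/5 + 33/5 + 9/5
 = 22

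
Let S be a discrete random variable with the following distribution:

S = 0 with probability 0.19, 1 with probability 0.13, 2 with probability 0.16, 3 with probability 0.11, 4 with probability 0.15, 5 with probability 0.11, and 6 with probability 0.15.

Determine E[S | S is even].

2.8

P(S is even) = 0.19 + 0.16 + 0.15 + 0.15 = 0.65.
E[S | S is even] = [0·0.19 + 2·0.16 + 4·0.15 + 6·0.15] / 0.65
 = 1.82 / 0.65
 = 14/5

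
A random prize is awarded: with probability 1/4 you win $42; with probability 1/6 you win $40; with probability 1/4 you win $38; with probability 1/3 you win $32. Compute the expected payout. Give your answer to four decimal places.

37.3333

E[payout] = 42·1/4 + 40·1/6 + 38·1/4 + 32·1/3
 = 21/2 + 20/3 + 19/2 + 32/3
 = 112/3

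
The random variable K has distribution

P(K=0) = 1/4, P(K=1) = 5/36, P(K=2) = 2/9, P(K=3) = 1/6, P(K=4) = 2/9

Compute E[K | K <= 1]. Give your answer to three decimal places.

P(K <= 1) = 1/4 + 5/36 = 7/18.
E[K | K <= 1] = [0·1/4 + 1·5/36] / (7/18)
 = 5/36 / (7/18)
 = 5/14

0.357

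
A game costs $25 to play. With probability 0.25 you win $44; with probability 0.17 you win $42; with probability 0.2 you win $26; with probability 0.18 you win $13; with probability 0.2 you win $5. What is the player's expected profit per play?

E[payout] = 44·0.25 + 42·0.17 + 26·0.2 + 13·0.18 + 5·0.2
 = 11 + 7.14 + 5.2 + 2.34 + 1
 = 26.68
Net = 26.68 - 25 = 1.68

1.68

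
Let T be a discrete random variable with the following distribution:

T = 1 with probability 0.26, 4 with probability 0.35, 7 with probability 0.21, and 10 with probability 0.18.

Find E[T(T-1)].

E[T(T-1)] = Σ t(t-1)·P(T=t)
 = 0·0.26 + 12·0.35 + 42·0.21 + 90·0.18
 = 0 + 4.2 + 8.82 + 16.2
 = 29.22

29.22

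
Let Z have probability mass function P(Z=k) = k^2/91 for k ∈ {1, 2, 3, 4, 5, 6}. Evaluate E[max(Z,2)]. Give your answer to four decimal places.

E[max(Z,2)] = Σ max(z,2)·P(Z=z)
 = 2·1/91 + 2·4/91 + 3·9/91 + 4·16/91 + 5·25/91 + 6·36/91
 = 2/91 + 8/91 + 27/91 + 64/91 + 125/91 + 216/91
 = 34/7

4.8571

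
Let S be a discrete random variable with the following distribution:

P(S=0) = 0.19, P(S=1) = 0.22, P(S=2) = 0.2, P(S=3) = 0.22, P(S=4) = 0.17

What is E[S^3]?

18.64

E[S^3] = Σ s^3·P(S=s)
 = 0·0.19 + 1·0.22 + 8·0.2 + 27·0.22 + 64·0.17
 = 0 + 0.22 + 1.6 + 5.94 + 10.88
 = 18.64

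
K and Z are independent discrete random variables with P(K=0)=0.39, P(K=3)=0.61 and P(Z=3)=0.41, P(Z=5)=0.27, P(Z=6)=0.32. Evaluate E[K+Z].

6.33

E[K+Z] = Σ_k Σ_z (k+z) · P(K=k)P(Z=z)
 = 3·0.1599 + 5·0.1053 + 6·0.1248 + 6·0.2501 + 8·0.1647 + 9·0.1952
 = 0.4797 + 0.5265 + 0.7488 + 1.5006 + 1.3176 + 1.7568
 = 6.33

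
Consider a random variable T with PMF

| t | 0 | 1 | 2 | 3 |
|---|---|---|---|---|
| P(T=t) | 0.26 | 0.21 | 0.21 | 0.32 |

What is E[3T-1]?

3.77

E[3T-1] = Σ (3t-1)·P(T=t)
 = (-1)·0.26 + 2·0.21 + 5·0.21 + 8·0.32
 = (-0.26) + 0.42 + 1.05 + 2.56
 = 3.77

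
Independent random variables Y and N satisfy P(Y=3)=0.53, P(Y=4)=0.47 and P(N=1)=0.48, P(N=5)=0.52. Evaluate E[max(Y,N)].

4.2656

E[max(Y,N)] = Σ_y Σ_n max(y,n) · P(Y=y)P(N=n)
 = 3·0.2544 + 5·0.2756 + 4·0.2256 + 5·0.2444
 = 0.7632 + 1.378 + 0.9024 + 1.222
 = 4.2656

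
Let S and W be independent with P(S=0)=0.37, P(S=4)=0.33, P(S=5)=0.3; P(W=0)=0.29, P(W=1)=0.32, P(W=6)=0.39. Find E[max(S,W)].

4.1786

E[max(S,W)] = Σ_s Σ_w max(s,w) · P(S=s)P(W=w)
 = 0·0.1073 + 1·0.1184 + 6·0.1443 + 4·0.0957 + 4·0.1056 + 6·0.1287 + 5·0.087 + 5·0.096 + 6·0.117
 = 0 + 0.1184 + 0.8658 + 0.3828 + 0.4224 + 0.7722 + 0.435 + 0.48 + 0.702
 = 4.1786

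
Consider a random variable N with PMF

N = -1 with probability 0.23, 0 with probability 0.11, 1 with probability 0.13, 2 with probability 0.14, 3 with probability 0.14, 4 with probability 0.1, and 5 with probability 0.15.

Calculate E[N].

E[N] = Σ n·P(N=n)
 = (-1)·0.23 + 0·0.11 + 1·0.13 + 2·0.14 + 3·0.14 + 4·0.1 + 5·0.15
 = (-0.23) + 0 + 0.13 + 0.28 + 0.42 + 0.4 + 0.75
 = 1.75

1.75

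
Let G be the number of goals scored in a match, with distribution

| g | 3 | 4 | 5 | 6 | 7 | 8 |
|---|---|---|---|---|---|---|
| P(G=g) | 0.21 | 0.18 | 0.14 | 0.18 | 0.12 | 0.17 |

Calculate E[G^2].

E[G^2] = Σ g^2·P(G=g)
 = 9·0.21 + 16·0.18 + 25·0.14 + 36·0.18 + 49·0.12 + 64·0.17
 = 1.89 + 2.88 + 3.5 + 6.48 + 5.88 + 10.88
 = 31.51

31.51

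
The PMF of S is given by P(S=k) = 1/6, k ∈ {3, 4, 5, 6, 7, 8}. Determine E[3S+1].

E[3S+1] = Σ (3s+1)·P(S=s)
 = 10·1/6 + 13·1/6 + 16·1/6 + 19·1/6 + 22·1/6 + 25·1/6
 = 5/3 + 13/6 + 8/3 + 19/6 + 11/3 + 25/6
 = 35/2

17.5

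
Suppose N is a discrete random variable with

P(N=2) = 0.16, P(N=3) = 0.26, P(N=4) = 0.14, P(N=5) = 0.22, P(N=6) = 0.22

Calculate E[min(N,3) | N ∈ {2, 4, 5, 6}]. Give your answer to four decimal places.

2.7838

P(N ∈ {2, 4, 5, 6}) = 0.16 + 0.14 + 0.22 + 0.22 = 0.74.
E[min(N,3) | N ∈ {2, 4, 5, 6}] = [2·0.16 + 3·0.14 + 3·0.22 + 3·0.22] / 0.74
 = 2.06 / 0.74
 = 103/37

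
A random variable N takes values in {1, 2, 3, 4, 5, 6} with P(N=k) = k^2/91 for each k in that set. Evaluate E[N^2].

E[N^2] = Σ n^2·P(N=n)
 = 1·1/91 + 4·4/91 + 9·9/91 + 16·16/91 + 25·25/91 + 36·36/91
 = 1/91 + 16/91 + 81/91 + 256/91 + 625/91 + 1296/91
 = 25

25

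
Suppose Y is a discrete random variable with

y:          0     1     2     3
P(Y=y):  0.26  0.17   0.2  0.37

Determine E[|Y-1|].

E[|Y-1|] = Σ |y-1|·P(Y=y)
 = 1·0.26 + 0·0.17 + 1·0.2 + 2·0.37
 = 0.26 + 0 + 0.2 + 0.74
 = 1.2

1.2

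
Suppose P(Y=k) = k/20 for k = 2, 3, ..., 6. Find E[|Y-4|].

1.2

E[|Y-4|] = Σ |y-4|·P(Y=y)
 = 2·1/10 + 1·3/20 + 0·1/5 + 1·1/4 + 2·3/10
 = 1/5 + 3/20 + 0 + 1/4 + 3/5
 = 6/5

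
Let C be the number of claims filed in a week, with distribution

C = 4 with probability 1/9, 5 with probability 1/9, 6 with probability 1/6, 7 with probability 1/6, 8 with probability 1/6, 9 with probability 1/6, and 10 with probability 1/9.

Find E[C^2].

E[C^2] = Σ c^2·P(C=c)
 = 16·1/9 + 25·1/9 + 36·1/6 + 49·1/6 + 64·1/6 + 81·1/6 + 100·1/9
 = 16/9 + 25/9 + 6 + 49/6 + 32/3 + 27/2 + 100/9
 = 54

54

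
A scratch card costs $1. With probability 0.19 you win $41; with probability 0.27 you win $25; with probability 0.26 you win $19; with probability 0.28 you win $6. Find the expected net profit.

20.16

E[payout] = 41·0.19 + 25·0.27 + 19·0.26 + 6·0.28
 = 7.79 + 6.75 + 4.94 + 1.68
 = 21.16
Net = 21.16 - 1 = 20.16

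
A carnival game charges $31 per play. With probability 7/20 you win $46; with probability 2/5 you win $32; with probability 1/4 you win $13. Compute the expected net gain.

E[payout] = 46·7/20 + 32·2/5 + 13·1/4
 = 161/10 + 64/5 + 13/4
 = 643/20
Net = 643/20 - 31 = 23/20

1.15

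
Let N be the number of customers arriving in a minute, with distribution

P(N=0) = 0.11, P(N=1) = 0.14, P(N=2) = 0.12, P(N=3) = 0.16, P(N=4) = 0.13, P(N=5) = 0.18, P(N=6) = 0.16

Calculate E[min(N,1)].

E[min(N,1)] = Σ min(n,1)·P(N=n)
 = 0·0.11 + 1·0.14 + 1·0.12 + 1·0.16 + 1·0.13 + 1·0.18 + 1·0.16
 = 0 + 0.14 + 0.12 + 0.16 + 0.13 + 0.18 + 0.16
 = 0.89

0.89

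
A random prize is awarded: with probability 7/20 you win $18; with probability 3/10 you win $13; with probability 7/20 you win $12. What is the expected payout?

E[payout] = 18·7/20 + 13·3/10 + 12·7/20
 = 63/10 + 39/10 + 21/5
 = 72/5

14.4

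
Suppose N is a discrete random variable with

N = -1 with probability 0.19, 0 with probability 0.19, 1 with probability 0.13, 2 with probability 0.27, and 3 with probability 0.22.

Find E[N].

1.14

E[N] = Σ n·P(N=n)
 = (-1)·0.19 + 0·0.19 + 1·0.13 + 2·0.27 + 3·0.22
 = (-0.19) + 0 + 0.13 + 0.54 + 0.66
 = 1.14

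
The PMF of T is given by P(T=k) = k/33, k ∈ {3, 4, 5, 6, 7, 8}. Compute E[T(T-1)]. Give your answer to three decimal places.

32.970

E[T(T-1)] = Σ t(t-1)·P(T=t)
 = 6·1/11 + 12·4/33 + 20·5/33 + 30·2/11 + 42·7/33 + 56·8/33
 = 6/11 + 16/11 + 100/33 + 60/11 + 98/11 + 448/33
 = 1088/33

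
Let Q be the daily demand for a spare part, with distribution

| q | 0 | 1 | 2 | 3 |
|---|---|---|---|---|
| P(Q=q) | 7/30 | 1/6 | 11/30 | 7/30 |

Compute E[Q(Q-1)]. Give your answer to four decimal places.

2.1333

E[Q(Q-1)] = Σ q(q-1)·P(Q=q)
 = 0·7/30 + 0·1/6 + 2·11/30 + 6·7/30
 = 0 + 0 + 11/15 + 7/5
 = 32/15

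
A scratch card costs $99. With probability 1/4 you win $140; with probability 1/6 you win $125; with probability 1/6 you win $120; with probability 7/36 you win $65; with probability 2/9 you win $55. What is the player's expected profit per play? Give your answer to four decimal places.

1.6944

E[payout] = 140·1/4 + 125·1/6 + 120·1/6 + 65·7/36 + 55·2/9
 = 35 + 125/6 + 20 + 455/36 + 110/9
 = 3625/36
Net = 3625/36 - 99 = 61/36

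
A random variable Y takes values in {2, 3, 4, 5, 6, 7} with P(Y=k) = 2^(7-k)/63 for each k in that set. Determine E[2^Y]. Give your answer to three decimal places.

12.190

E[2^Y] = Σ 2^y·P(Y=y)
 = 4·32/63 + 8·16/63 + 16·8/63 + 32·4/63 + 64·2/63 + 128·1/63
 = 128/63 + 128/63 + 128/63 + 128/63 + 128/63 + 128/63
 = 256/21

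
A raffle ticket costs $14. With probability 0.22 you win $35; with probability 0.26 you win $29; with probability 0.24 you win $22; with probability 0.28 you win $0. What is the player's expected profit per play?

E[payout] = 35·0.22 + 29·0.26 + 22·0.24 + 0·0.28
 = 7.7 + 7.54 + 5.28 + 0
 = 20.52
Net = 20.52 - 14 = 6.52

6.52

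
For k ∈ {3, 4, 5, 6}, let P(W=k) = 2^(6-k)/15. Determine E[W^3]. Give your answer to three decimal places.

62.533

E[W^3] = Σ w^3·P(W=w)
 = 27·8/15 + 64·4/15 + 125·2/15 + 216·1/15
 = 72/5 + 256/15 + 50/3 + 72/5
 = 938/15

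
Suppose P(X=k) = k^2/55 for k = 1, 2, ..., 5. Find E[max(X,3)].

E[max(X,3)] = Σ max(x,3)·P(X=x)
 = 3·1/55 + 3·4/55 + 3·9/55 + 4·16/55 + 5·5/11
 = 3/55 + 12/55 + 27/55 + 64/55 + 25/11
 = 21/5

4.2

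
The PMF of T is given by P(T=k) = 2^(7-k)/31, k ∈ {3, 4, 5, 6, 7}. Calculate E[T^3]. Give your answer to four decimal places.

71.5806

E[T^3] = Σ t^3·P(T=t)
 = 27·16/31 + 64·8/31 + 125·4/31 + 216·2/31 + 343·1/31
 = 432/31 + 512/31 + 500/31 + 432/31 + 343/31
 = 2219/31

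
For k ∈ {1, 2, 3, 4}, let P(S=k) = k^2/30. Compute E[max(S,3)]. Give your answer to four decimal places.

E[max(S,3)] = Σ max(s,3)·P(S=s)
 = 3·1/30 + 3·2/15 + 3·3/10 + 4·8/15
 = 1/10 + 2/5 + 9/10 + 32/15
 = 53/15

3.5333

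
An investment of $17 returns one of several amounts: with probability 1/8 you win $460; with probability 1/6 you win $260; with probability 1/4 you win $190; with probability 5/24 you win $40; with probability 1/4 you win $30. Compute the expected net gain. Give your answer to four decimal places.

147.1667

E[payout] = 460·1/8 + 260·1/6 + 190·1/4 + 40·5/24 + 30·1/4
 = 115/2 + 130/3 + 95/2 + 25/3 + 15/2
 = 985/6
Net = 985/6 - 17 = 883/6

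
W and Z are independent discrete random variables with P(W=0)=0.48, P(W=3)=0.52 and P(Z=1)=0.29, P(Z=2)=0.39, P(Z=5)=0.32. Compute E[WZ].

4.1652

E[WZ] = Σ_w Σ_z wz · P(W=w)P(Z=z)
 = 0·0.1392 + 0·0.1872 + 0·0.1536 + 3·0.1508 + 6·0.2028 + 15·0.1664
 = 0 + 0 + 0 + 0.4524 + 1.2168 + 2.496
 = 4.1652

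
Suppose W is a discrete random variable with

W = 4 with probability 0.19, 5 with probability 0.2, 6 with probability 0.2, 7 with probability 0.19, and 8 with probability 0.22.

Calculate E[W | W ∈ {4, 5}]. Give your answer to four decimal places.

4.5128

P(W ∈ {4, 5}) = 0.19 + 0.2 = 0.39.
E[W | W ∈ {4, 5}] = [4·0.19 + 5·0.2] / 0.39
 = 1.76 / 0.39
 = 176/39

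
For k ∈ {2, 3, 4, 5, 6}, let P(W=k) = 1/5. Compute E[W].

4

E[W] = Σ w·P(W=w)
 = 2·1/5 + 3·1/5 + 4·1/5 + 5·1/5 + 6·1/5
 = 2/5 + 3/5 + 4/5 + 1 + 6/5
 = 4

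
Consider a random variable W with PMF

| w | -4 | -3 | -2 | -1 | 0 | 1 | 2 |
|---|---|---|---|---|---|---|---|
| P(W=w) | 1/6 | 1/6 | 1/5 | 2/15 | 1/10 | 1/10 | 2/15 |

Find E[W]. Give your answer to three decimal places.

-1.333

E[W] = Σ w·P(W=w)
 = (-4)·1/6 + (-3)·1/6 + (-2)·1/5 + (-1)·2/15 + 0·1/10 + 1·1/10 + 2·2/15
 = (-2/3) + (-1/2) + (-2/5) + (-2/15) + 0 + 1/10 + 4/15
 = -4/3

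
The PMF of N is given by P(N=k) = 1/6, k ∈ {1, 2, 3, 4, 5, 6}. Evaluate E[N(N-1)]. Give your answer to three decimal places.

E[N(N-1)] = Σ n(n-1)·P(N=n)
 = 0·1/6 + 2·1/6 + 6·1/6 + 12·1/6 + 20·1/6 + 30·1/6
 = 0 + 1/3 + 1 + 2 + 10/3 + 5
 = 35/3

11.667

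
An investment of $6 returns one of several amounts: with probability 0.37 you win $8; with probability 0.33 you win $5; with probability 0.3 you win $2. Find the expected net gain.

E[payout] = 8·0.37 + 5·0.33 + 2·0.3
 = 2.96 + 1.65 + 0.6
 = 5.21
Net = 5.21 - 6 = -0.79

-0.79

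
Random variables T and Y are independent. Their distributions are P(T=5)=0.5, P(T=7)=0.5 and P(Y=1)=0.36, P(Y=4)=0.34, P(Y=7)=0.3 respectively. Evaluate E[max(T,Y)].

E[max(T,Y)] = Σ_t Σ_y max(t,y) · P(T=t)P(Y=y)
 = 5·0.18 + 5·0.17 + 7·0.15 + 7·0.18 + 7·0.17 + 7·0.15
 = 0.9 + 0.85 + 1.05 + 1.26 + 1.19 + 1.05
 = 6.3

6.3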